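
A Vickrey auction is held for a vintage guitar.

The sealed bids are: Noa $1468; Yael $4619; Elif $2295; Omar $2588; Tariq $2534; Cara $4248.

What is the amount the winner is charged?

$4248

Highest bid: Yael at $4619, so Yael wins.
Second-highest bid: Cara at $4248 — that is the price the winner pays.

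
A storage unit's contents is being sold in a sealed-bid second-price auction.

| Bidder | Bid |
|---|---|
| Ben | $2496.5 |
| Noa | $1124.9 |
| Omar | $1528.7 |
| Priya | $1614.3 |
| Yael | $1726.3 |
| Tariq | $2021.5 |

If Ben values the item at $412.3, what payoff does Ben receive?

Highest bid: Ben at $2496.5, so Ben wins.
Second-highest bid: Tariq at $2021.5 — that is the price the winner pays.
Ben's payoff = value − price = $412.3 − $2021.5 = −$1609.2.

−$1609.2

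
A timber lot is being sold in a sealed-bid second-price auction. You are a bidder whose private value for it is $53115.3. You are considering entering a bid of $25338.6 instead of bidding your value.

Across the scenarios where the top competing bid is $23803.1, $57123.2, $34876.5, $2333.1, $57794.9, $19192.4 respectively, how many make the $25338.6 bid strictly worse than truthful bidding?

1

The deviation hurts exactly when the highest competing bid lies strictly between $25338.6 and $53115.3 — underbidding then forfeits a profitable win.
$23803.1: below both → same outcome either way.
$57123.2: above both → same outcome either way.
$34876.5: inside the interval → strictly worse (loss $18238.8).
$2333.1: below both → same outcome either way.
$57794.9: above both → same outcome either way.
$19192.4: below both → same outcome either way.
Count: 1.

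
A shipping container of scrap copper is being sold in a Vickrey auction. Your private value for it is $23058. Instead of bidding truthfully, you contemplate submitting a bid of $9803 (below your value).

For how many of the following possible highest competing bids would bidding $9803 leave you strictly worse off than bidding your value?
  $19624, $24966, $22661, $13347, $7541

The deviation hurts exactly when the highest competing bid lies strictly between $9803 and $23058 — underbidding then forfeits a profitable win.
$19624: inside the interval → strictly worse (loss $3434).
$24966: above both → same outcome either way.
$22661: inside the interval → strictly worse (loss $397).
$13347: inside the interval → strictly worse (loss $9711).
$7541: below both → same outcome either way.
Count: 3.

3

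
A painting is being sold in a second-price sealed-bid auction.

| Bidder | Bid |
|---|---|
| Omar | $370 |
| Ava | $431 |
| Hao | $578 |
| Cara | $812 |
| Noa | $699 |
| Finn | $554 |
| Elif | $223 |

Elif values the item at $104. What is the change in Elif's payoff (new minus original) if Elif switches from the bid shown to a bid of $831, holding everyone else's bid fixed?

−$708

The highest bid among the other bidders is $812; Elif's bid doesn't change that.
Original bid $223: Elif is not highest (top rival bid is $812); payoff $0.
Alternative bid $831: Elif is highest, pays the top rival bid $812; payoff $104 − $812 = −$708.
Change in payoff = −$708 − ($0) = −$708.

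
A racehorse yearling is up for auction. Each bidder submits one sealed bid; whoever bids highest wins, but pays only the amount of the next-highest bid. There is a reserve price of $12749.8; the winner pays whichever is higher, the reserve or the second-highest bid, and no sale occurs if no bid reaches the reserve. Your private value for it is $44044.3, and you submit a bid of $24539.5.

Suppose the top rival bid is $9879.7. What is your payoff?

$31294.5

Your bid $24539.5 is the highest and exceeds the reserve.
Price = max(second-highest bid, reserve) = max($9879.7, $12749.8) = $12749.8.
Payoff = $44044.3 − $12749.8 = $31294.5.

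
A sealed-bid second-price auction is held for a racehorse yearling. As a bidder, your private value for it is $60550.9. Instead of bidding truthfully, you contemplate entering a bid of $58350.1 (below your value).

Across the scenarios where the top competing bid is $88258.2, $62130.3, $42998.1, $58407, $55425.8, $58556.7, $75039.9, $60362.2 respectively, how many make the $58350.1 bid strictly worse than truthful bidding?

3

The deviation hurts exactly when the highest competing bid lies strictly between $58350.1 and $60550.9 — underbidding then forfeits a profitable win.
$88258.2: above both → same outcome either way.
$62130.3: above both → same outcome either way.
$42998.1: below both → same outcome either way.
$58407: inside the interval → strictly worse (loss $2143.9).
$55425.8: below both → same outcome either way.
$58556.7: inside the interval → strictly worse (loss $1994.2).
$75039.9: above both → same outcome either way.
$60362.2: inside the interval → strictly worse (loss $188.7).
Count: 3.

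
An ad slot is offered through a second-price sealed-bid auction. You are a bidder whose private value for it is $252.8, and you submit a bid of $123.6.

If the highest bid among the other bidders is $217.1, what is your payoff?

Your bid $123.6 is below the highest competing bid $217.1, so you lose.
A losing bidder pays nothing and receives nothing: payoff = $0.

$0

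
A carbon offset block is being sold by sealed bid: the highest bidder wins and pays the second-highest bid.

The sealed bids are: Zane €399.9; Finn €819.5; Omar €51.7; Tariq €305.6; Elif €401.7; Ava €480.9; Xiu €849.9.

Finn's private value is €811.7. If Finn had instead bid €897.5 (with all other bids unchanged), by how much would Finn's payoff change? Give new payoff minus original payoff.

−€38.2

The highest bid among the other bidders is €849.9; Finn's bid doesn't change that.
Original bid €819.5: Finn is not highest (top rival bid is €849.9); payoff €0.
Alternative bid €897.5: Finn is highest, pays the top rival bid €849.9; payoff €811.7 − €849.9 = −€38.2.
Change in payoff = −€38.2 − (€0) = −€38.2.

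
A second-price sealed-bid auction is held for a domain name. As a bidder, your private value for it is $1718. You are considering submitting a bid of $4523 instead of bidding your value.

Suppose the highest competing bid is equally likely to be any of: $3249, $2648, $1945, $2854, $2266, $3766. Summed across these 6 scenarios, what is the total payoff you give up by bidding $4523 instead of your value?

$6420

The deviation costs you only when the competing bid falls strictly between $1718 and $4523; elsewhere both bids give the same outcome.
$3249: truthful payoff $0, deviation payoff −$1531 → loss $1531.
$2648: truthful payoff $0, deviation payoff −$930 → loss $930.
$1945: truthful payoff $0, deviation payoff −$227 → loss $227.
$2854: truthful payoff $0, deviation payoff −$1136 → loss $1136.
$2266: truthful payoff $0, deviation payoff −$548 → loss $548.
$3766: truthful payoff $0, deviation payoff −$2048 → loss $2048.
Total loss = $1531 + $930 + $227 + $1136 + $548 + $2048 = $6420.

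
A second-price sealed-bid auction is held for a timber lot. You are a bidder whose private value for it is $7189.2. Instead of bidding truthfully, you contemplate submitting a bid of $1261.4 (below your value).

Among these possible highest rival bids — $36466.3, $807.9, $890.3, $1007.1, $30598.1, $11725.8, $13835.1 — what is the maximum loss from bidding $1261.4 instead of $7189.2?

$36466.3: same outcome either way → loss $0.
$807.9: same outcome either way → loss $0.
$890.3: same outcome either way → loss $0.
$1007.1: same outcome either way → loss $0.
$30598.1: same outcome either way → loss $0.
$11725.8: same outcome either way → loss $0.
$13835.1: same outcome either way → loss $0.
Maximum loss: $0.

$0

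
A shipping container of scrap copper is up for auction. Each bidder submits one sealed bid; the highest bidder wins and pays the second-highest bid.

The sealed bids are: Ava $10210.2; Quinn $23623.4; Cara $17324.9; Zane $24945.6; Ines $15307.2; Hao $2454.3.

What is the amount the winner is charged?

$23623.4

Highest bid: Zane at $24945.6, so Zane wins.
Second-highest bid: Quinn at $23623.4 — that is the price the winner pays.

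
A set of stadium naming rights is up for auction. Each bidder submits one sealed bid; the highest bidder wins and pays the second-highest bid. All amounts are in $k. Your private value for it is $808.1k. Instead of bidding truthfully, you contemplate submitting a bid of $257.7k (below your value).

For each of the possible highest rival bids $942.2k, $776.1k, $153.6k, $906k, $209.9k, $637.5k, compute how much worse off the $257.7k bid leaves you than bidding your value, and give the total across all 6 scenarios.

$202.6k

The deviation costs you only when the competing bid falls strictly between $257.7k and $808.1k; elsewhere both bids give the same outcome.
$942.2k: outcomes coincide → loss $0k.
$776.1k: truthful payoff $32k, deviation payoff $0k → loss $32k.
$153.6k: outcomes coincide → loss $0k.
$906k: outcomes coincide → loss $0k.
$209.9k: outcomes coincide → loss $0k.
$637.5k: truthful payoff $170.6k, deviation payoff $0k → loss $170.6k.
Total loss = $32k + $170.6k = $202.6k.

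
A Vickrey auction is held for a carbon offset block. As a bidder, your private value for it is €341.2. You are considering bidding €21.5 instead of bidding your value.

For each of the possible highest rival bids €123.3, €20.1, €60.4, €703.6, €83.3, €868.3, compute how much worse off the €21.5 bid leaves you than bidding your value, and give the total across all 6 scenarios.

€756.6

The deviation costs you only when the competing bid falls strictly between €21.5 and €341.2; elsewhere both bids give the same outcome.
€123.3: truthful payoff €217.9, deviation payoff €0 → loss €217.9.
€20.1: outcomes coincide → loss €0.
€60.4: truthful payoff €280.8, deviation payoff €0 → loss €280.8.
€703.6: outcomes coincide → loss €0.
€83.3: truthful payoff €257.9, deviation payoff €0 → loss €257.9.
€868.3: outcomes coincide → loss €0.
Total loss = €217.9 + €280.8 + €257.9 = €756.6.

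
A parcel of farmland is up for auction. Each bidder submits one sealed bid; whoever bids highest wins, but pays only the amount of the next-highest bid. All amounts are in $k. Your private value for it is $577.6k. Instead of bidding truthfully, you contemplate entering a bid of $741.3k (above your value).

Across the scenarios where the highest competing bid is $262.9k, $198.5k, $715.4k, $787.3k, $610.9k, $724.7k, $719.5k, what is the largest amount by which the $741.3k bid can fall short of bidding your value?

$147.1k

$262.9k: same outcome either way → loss $0k.
$198.5k: same outcome either way → loss $0k.
$715.4k: truthful gives $0k, deviation gives −$137.8k → loss $137.8k.
$787.3k: same outcome either way → loss $0k.
$610.9k: truthful gives $0k, deviation gives −$33.3k → loss $33.3k.
$724.7k: truthful gives $0k, deviation gives −$147.1k → loss $147.1k.
$719.5k: truthful gives $0k, deviation gives −$141.9k → loss $141.9k.
Maximum loss: $147.1k.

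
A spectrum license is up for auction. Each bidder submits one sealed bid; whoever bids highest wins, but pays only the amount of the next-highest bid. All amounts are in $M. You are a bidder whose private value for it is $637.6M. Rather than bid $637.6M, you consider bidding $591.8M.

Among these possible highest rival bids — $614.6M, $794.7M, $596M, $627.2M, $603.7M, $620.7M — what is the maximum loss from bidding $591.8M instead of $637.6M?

$41.6M

$614.6M: truthful gives $23M, deviation gives $0M → loss $23M.
$794.7M: same outcome either way → loss $0M.
$596M: truthful gives $41.6M, deviation gives $0M → loss $41.6M.
$627.2M: truthful gives $10.4M, deviation gives $0M → loss $10.4M.
$603.7M: truthful gives $33.9M, deviation gives $0M → loss $33.9M.
$620.7M: truthful gives $16.9M, deviation gives $0M → loss $16.9M.
Maximum loss: $41.6M.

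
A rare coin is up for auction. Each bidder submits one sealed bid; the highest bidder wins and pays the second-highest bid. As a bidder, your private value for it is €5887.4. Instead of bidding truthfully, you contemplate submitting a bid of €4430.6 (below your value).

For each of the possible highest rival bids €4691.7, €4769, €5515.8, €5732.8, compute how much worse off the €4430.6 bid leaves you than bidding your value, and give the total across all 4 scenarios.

The deviation costs you only when the competing bid falls strictly between €4430.6 and €5887.4; elsewhere both bids give the same outcome.
€4691.7: truthful payoff €1195.7, deviation payoff €0 → loss €1195.7.
€4769: truthful payoff €1118.4, deviation payoff €0 → loss €1118.4.
€5515.8: truthful payoff €371.6, deviation payoff €0 → loss €371.6.
€5732.8: truthful payoff €154.6, deviation payoff €0 → loss €154.6.
Total loss = €1195.7 + €1118.4 + €371.6 + €154.6 = €2840.3.
In a second-price auction your bid sets only whether you win, not what you pay, so bidding your true value is weakly dominant.

€2840.3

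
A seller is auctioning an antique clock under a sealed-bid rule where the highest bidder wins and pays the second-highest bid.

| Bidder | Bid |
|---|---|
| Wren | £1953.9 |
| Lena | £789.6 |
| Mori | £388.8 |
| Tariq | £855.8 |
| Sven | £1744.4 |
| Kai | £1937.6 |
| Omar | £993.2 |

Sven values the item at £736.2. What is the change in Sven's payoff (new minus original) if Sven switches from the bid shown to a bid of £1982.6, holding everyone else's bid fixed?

The highest bid among the other bidders is £1953.9; Sven's bid doesn't change that.
Original bid £1744.4: Sven is not highest (top rival bid is £1953.9); payoff £0.
Alternative bid £1982.6: Sven is highest, pays the top rival bid £1953.9; payoff £736.2 − £1953.9 = −£1217.7.
Change in payoff = −£1217.7 − (£0) = −£1217.7.

−£1217.7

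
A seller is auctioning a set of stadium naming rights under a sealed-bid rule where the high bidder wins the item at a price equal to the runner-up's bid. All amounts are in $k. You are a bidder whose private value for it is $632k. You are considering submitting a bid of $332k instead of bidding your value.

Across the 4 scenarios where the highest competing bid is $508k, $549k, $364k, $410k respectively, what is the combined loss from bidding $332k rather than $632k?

The deviation costs you only when the competing bid falls strictly between $332k and $632k; elsewhere both bids give the same outcome.
$508k: truthful payoff $124k, deviation payoff $0k → loss $124k.
$549k: truthful payoff $83k, deviation payoff $0k → loss $83k.
$364k: truthful payoff $268k, deviation payoff $0k → loss $268k.
$410k: truthful payoff $222k, deviation payoff $0k → loss $222k.
Total loss = $124k + $83k + $268k + $222k = $697k.

$697k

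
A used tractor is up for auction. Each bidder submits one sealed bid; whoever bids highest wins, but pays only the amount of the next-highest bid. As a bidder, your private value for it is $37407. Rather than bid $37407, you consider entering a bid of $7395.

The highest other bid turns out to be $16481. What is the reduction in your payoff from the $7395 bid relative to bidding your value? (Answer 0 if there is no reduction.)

$20926

Bidding your value $37407: you win (since $37407 > $16481) and pay $16481. Payoff $20926.
Bidding $7395: you lose. Payoff $0.
The competing bid $16481 lies between your shaded bid and your value, so underbidding forfeits an item you could have won at a profitable price.
Loss from deviating = $20926 − ($0) = $20926.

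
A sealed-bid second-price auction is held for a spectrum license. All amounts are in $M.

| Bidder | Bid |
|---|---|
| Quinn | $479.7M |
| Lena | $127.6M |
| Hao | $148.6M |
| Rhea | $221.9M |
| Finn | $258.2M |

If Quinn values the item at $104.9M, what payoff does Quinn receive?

−$153.3M

Highest bid: Quinn at $479.7M, so Quinn wins.
Second-highest bid: Finn at $258.2M — that is the price the winner pays.
Quinn's payoff = value − price = $104.9M − $258.2M = −$153.3M.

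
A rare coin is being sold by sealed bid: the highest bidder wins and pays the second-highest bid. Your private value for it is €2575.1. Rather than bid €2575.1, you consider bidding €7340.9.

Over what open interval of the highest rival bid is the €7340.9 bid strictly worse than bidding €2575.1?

If the competing bid is below €2575.1, both bids win at the same price — no difference.
If it is above €7340.9, both bids lose — no difference.
If it lies strictly between €2575.1 and €7340.9, bidding your value loses (payoff 0) while bidding €7340.9 wins at a price above your value (payoff negative).
So the deviation strictly hurts on the open interval (€2575.1, €7340.9).
In a second-price auction your bid sets only whether you win, not what you pay, so bidding your true value is weakly dominant.

(€2575.1, €7340.9)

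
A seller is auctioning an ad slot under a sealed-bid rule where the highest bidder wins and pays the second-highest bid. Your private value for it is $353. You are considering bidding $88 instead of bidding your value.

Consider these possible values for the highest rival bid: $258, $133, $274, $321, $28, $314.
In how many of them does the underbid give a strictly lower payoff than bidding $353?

The deviation hurts exactly when the highest competing bid lies strictly between $88 and $353 — underbidding then forfeits a profitable win.
$258: inside the interval → strictly worse (loss $95).
$133: inside the interval → strictly worse (loss $220).
$274: inside the interval → strictly worse (loss $79).
$321: inside the interval → strictly worse (loss $32).
$28: below both → same outcome either way.
$314: inside the interval → strictly worse (loss $39).
Count: 5.

5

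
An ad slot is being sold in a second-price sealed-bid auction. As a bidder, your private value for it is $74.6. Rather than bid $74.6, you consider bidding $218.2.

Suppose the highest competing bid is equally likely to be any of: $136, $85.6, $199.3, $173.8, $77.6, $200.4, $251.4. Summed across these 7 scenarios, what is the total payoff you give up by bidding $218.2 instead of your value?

$425.1

The deviation costs you only when the competing bid falls strictly between $74.6 and $218.2; elsewhere both bids give the same outcome.
$136: truthful payoff $0, deviation payoff −$61.4 → loss $61.4.
$85.6: truthful payoff $0, deviation payoff −$11 → loss $11.
$199.3: truthful payoff $0, deviation payoff −$124.7 → loss $124.7.
$173.8: truthful payoff $0, deviation payoff −$99.2 → loss $99.2.
$77.6: truthful payoff $0, deviation payoff −$3 → loss $3.
$200.4: truthful payoff $0, deviation payoff −$125.8 → loss $125.8.
$251.4: outcomes coincide → loss $0.
Total loss = $61.4 + $11 + $124.7 + $99.2 + $3 + $125.8 = $425.1.
Truthful bidding weakly dominates here: raising your bid can only win items priced above your value, and lowering it can only forfeit items priced below.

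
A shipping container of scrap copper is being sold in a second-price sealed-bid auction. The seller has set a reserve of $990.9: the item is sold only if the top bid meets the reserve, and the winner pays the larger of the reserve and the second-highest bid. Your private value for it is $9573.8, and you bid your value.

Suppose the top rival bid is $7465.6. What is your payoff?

Your bid $9573.8 is the highest and exceeds the reserve.
Price = max(second-highest bid, reserve) = max($7465.6, $990.9) = $7465.6.
Payoff = $9573.8 − $7465.6 = $2108.2.

$2108.2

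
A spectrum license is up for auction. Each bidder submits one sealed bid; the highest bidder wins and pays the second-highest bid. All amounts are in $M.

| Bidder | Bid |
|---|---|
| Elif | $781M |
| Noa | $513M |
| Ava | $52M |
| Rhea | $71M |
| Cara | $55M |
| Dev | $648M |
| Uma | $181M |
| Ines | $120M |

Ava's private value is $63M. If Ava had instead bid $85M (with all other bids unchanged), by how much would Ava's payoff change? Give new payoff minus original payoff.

$0M

The highest bid among the other bidders is $781M; Ava's bid doesn't change that.
Original bid $52M: Ava is not highest (top rival bid is $781M); payoff $0M.
Alternative bid $85M: Ava is not highest (top rival bid is $781M); payoff $0M.
Change in payoff = $0M − ($0M) = $0M.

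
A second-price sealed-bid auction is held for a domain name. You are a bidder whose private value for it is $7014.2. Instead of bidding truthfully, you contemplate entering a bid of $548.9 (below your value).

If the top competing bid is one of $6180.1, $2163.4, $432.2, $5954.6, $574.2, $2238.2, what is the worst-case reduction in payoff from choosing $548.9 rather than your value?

$6180.1: truthful gives $834.1, deviation gives $0 → loss $834.1.
$2163.4: truthful gives $4850.8, deviation gives $0 → loss $4850.8.
$432.2: same outcome either way → loss $0.
$5954.6: truthful gives $1059.6, deviation gives $0 → loss $1059.6.
$574.2: truthful gives $6440, deviation gives $0 → loss $6440.
$2238.2: truthful gives $4776, deviation gives $0 → loss $4776.
Maximum loss: $6440.

$6440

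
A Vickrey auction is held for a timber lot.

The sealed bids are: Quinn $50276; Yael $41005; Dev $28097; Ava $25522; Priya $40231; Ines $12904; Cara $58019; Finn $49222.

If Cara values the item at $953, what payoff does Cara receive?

−$49323

Highest bid: Cara at $58019, so Cara wins.
Second-highest bid: Quinn at $50276 — that is the price the winner pays.
Cara's payoff = value − price = $953 − $50276 = −$49323.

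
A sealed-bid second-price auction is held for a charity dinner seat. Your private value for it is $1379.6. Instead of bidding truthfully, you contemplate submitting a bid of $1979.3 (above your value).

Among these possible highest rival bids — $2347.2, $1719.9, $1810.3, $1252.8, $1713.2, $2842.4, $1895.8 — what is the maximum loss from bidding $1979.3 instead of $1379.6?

$516.2

$2347.2: same outcome either way → loss $0.
$1719.9: truthful gives $0, deviation gives −$340.3 → loss $340.3.
$1810.3: truthful gives $0, deviation gives −$430.7 → loss $430.7.
$1252.8: same outcome either way → loss $0.
$1713.2: truthful gives $0, deviation gives −$333.6 → loss $333.6.
$2842.4: same outcome either way → loss $0.
$1895.8: truthful gives $0, deviation gives −$516.2 → loss $516.2.
Maximum loss: $516.2.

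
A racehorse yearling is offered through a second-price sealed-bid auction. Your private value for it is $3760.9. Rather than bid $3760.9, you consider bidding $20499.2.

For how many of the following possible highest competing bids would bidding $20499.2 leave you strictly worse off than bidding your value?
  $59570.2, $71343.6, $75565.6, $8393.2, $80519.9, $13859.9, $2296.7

2

The deviation hurts exactly when the highest competing bid lies strictly between $3760.9 and $20499.2 — overbidding then wins at a price above your value.
$59570.2: above both → same outcome either way.
$71343.6: above both → same outcome either way.
$75565.6: above both → same outcome either way.
$8393.2: inside the interval → strictly worse (loss $4632.3).
$80519.9: above both → same outcome either way.
$13859.9: inside the interval → strictly worse (loss $10099).
$2296.7: below both → same outcome either way.
Count: 2.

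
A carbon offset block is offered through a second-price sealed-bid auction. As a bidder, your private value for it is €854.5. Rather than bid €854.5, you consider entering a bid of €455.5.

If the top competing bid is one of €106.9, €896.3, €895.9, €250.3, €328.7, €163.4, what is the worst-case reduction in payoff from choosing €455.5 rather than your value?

€0

€106.9: same outcome either way → loss €0.
€896.3: same outcome either way → loss €0.
€895.9: same outcome either way → loss €0.
€250.3: same outcome either way → loss €0.
€328.7: same outcome either way → loss €0.
€163.4: same outcome either way → loss €0.
Maximum loss: €0.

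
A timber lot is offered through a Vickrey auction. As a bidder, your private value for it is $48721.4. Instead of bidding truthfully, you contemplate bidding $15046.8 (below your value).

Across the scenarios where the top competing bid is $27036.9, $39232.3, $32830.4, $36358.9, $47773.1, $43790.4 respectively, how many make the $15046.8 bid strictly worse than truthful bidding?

6

The deviation hurts exactly when the highest competing bid lies strictly between $15046.8 and $48721.4 — underbidding then forfeits a profitable win.
$27036.9: inside the interval → strictly worse (loss $21684.5).
$39232.3: inside the interval → strictly worse (loss $9489.1).
$32830.4: inside the interval → strictly worse (loss $15891).
$36358.9: inside the interval → strictly worse (loss $12362.5).
$47773.1: inside the interval → strictly worse (loss $948.3).
$43790.4: inside the interval → strictly worse (loss $4931).
Count: 6.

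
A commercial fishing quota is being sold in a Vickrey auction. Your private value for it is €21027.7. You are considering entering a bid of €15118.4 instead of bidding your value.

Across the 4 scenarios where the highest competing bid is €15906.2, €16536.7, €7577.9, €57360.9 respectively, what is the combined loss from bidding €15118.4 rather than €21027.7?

€9612.5

The deviation costs you only when the competing bid falls strictly between €15118.4 and €21027.7; elsewhere both bids give the same outcome.
€15906.2: truthful payoff €5121.5, deviation payoff €0 → loss €5121.5.
€16536.7: truthful payoff €4491, deviation payoff €0 → loss €4491.
€7577.9: outcomes coincide → loss €0.
€57360.9: outcomes coincide → loss €0.
Total loss = €5121.5 + €4491 = €9612.5.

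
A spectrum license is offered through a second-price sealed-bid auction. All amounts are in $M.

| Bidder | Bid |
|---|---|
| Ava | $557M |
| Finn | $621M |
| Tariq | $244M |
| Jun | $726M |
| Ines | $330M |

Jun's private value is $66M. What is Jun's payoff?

−$555M

Highest bid: Jun at $726M, so Jun wins.
Second-highest bid: Finn at $621M — that is the price the winner pays.
Jun's payoff = value − price = $66M − $621M = −$555M.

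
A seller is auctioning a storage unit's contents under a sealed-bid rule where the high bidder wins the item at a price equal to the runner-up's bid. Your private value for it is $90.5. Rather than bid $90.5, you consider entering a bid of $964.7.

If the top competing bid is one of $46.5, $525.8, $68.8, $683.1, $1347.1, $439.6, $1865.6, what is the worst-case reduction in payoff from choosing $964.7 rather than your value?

$592.6

$46.5: same outcome either way → loss $0.
$525.8: truthful gives $0, deviation gives −$435.3 → loss $435.3.
$68.8: same outcome either way → loss $0.
$683.1: truthful gives $0, deviation gives −$592.6 → loss $592.6.
$1347.1: same outcome either way → loss $0.
$439.6: truthful gives $0, deviation gives −$349.1 → loss $349.1.
$1865.6: same outcome either way → loss $0.
Maximum loss: $592.6.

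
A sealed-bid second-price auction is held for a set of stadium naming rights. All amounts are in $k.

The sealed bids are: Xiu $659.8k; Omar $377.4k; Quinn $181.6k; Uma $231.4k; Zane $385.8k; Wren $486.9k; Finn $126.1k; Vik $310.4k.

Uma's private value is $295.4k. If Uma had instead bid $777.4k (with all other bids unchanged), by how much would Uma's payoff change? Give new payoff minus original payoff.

−$364.4k

The highest bid among the other bidders is $659.8k; Uma's bid doesn't change that.
Original bid $231.4k: Uma is not highest (top rival bid is $659.8k); payoff $0k.
Alternative bid $777.4k: Uma is highest, pays the top rival bid $659.8k; payoff $295.4k − $659.8k = −$364.4k.
Change in payoff = −$364.4k − ($0k) = −$364.4k.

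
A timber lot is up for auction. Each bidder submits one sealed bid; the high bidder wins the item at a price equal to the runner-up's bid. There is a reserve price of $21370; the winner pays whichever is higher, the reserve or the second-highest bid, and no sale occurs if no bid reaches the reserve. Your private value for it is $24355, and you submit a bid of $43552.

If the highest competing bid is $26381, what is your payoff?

Your bid $43552 is the highest and exceeds the reserve.
Price = max(second-highest bid, reserve) = max($26381, $21370) = $26381.
Payoff = $24355 − $26381 = −$2026.

−$2026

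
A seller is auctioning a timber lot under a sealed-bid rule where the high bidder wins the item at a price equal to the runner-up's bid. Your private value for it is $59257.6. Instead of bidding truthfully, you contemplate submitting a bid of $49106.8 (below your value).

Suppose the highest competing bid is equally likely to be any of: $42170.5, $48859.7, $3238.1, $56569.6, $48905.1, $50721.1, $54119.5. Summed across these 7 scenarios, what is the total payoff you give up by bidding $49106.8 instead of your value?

The deviation costs you only when the competing bid falls strictly between $49106.8 and $59257.6; elsewhere both bids give the same outcome.
$42170.5: outcomes coincide → loss $0.
$48859.7: outcomes coincide → loss $0.
$3238.1: outcomes coincide → loss $0.
$56569.6: truthful payoff $2688, deviation payoff $0 → loss $2688.
$48905.1: outcomes coincide → loss $0.
$50721.1: truthful payoff $8536.5, deviation payoff $0 → loss $8536.5.
$54119.5: truthful payoff $5138.1, deviation payoff $0 → loss $5138.1.
Total loss = $2688 + $8536.5 + $5138.1 = $16362.6.

$16362.6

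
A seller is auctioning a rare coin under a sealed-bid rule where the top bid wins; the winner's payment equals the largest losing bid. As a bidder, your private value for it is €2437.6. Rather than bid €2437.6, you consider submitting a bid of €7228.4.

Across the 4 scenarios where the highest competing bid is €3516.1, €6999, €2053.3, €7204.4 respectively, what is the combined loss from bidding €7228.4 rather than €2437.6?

€10406.7

The deviation costs you only when the competing bid falls strictly between €2437.6 and €7228.4; elsewhere both bids give the same outcome.
€3516.1: truthful payoff €0, deviation payoff −€1078.5 → loss €1078.5.
€6999: truthful payoff €0, deviation payoff −€4561.4 → loss €4561.4.
€2053.3: outcomes coincide → loss €0.
€7204.4: truthful payoff €0, deviation payoff −€4766.8 → loss €4766.8.
Total loss = €1078.5 + €4561.4 + €4766.8 = €10406.7.
Truthful bidding weakly dominates here: raising your bid can only win items priced above your value, and lowering it can only forfeit items priced below.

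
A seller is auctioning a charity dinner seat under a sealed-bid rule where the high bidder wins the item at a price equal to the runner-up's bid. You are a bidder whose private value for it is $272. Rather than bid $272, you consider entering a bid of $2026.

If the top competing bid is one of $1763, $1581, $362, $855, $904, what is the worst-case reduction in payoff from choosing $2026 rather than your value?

$1763: truthful gives $0, deviation gives −$1491 → loss $1491.
$1581: truthful gives $0, deviation gives −$1309 → loss $1309.
$362: truthful gives $0, deviation gives −$90 → loss $90.
$855: truthful gives $0, deviation gives −$583 → loss $583.
$904: truthful gives $0, deviation gives −$632 → loss $632.
Maximum loss: $1491.

$1491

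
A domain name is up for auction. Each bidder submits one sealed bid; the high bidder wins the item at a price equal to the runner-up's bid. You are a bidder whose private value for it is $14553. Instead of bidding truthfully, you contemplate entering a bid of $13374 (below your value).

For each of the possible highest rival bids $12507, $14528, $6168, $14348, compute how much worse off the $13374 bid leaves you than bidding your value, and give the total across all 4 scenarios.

$230

The deviation costs you only when the competing bid falls strictly between $13374 and $14553; elsewhere both bids give the same outcome.
$12507: outcomes coincide → loss $0.
$14528: truthful payoff $25, deviation payoff $0 → loss $25.
$6168: outcomes coincide → loss $0.
$14348: truthful payoff $205, deviation payoff $0 → loss $205.
Total loss = $25 + $205 = $230.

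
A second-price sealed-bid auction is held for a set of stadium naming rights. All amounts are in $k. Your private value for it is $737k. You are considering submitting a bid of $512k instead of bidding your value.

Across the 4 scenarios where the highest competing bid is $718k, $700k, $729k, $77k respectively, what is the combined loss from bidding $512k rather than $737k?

$64k

The deviation costs you only when the competing bid falls strictly between $512k and $737k; elsewhere both bids give the same outcome.
$718k: truthful payoff $19k, deviation payoff $0k → loss $19k.
$700k: truthful payoff $37k, deviation payoff $0k → loss $37k.
$729k: truthful payoff $8k, deviation payoff $0k → loss $8k.
$77k: outcomes coincide → loss $0k.
Total loss = $19k + $37k + $8k = $64k.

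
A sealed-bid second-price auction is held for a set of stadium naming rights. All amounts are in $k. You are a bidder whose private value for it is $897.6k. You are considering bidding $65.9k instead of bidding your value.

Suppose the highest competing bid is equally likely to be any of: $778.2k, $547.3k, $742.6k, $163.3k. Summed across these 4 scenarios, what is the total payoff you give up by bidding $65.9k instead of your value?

$1359k

The deviation costs you only when the competing bid falls strictly between $65.9k and $897.6k; elsewhere both bids give the same outcome.
$778.2k: truthful payoff $119.4k, deviation payoff $0k → loss $119.4k.
$547.3k: truthful payoff $350.3k, deviation payoff $0k → loss $350.3k.
$742.6k: truthful payoff $155k, deviation payoff $0k → loss $155k.
$163.3k: truthful payoff $734.3k, deviation payoff $0k → loss $734.3k.
Total loss = $119.4k + $350.3k + $155k + $734.3k = $1359k.
Truthful bidding weakly dominates here: raising your bid can only win items priced above your value, and lowering it can only forfeit items priced below.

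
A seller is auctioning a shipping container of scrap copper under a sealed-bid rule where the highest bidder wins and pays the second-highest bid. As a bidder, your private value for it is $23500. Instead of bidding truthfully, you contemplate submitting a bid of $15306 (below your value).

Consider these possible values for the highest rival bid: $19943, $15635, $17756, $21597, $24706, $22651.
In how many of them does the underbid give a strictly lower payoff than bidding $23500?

The deviation hurts exactly when the highest competing bid lies strictly between $15306 and $23500 — underbidding then forfeits a profitable win.
$19943: inside the interval → strictly worse (loss $3557).
$15635: inside the interval → strictly worse (loss $7865).
$17756: inside the interval → strictly worse (loss $5744).
$21597: inside the interval → strictly worse (loss $1903).
$24706: above both → same outcome either way.
$22651: inside the interval → strictly worse (loss $849).
Count: 5.

5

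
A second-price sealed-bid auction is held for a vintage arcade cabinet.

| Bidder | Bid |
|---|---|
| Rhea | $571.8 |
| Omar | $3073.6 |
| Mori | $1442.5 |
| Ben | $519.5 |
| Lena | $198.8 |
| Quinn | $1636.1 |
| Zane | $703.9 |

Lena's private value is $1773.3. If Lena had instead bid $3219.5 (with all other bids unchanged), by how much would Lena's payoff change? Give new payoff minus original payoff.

The highest bid among the other bidders is $3073.6; Lena's bid doesn't change that.
Original bid $198.8: Lena is not highest (top rival bid is $3073.6); payoff $0.
Alternative bid $3219.5: Lena is highest, pays the top rival bid $3073.6; payoff $1773.3 − $3073.6 = −$1300.3.
Change in payoff = −$1300.3 − ($0) = −$1300.3.

−$1300.3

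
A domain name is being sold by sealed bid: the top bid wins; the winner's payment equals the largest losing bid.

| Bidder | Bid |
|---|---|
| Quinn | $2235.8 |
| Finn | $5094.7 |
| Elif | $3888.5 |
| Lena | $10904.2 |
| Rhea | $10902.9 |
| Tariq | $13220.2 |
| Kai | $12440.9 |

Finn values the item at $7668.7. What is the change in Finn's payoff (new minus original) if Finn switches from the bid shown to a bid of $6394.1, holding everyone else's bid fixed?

The highest bid among the other bidders is $13220.2; Finn's bid doesn't change that.
Original bid $5094.7: Finn is not highest (top rival bid is $13220.2); payoff $0.
Alternative bid $6394.1: Finn is not highest (top rival bid is $13220.2); payoff $0.
Change in payoff = $0 − ($0) = $0.

$0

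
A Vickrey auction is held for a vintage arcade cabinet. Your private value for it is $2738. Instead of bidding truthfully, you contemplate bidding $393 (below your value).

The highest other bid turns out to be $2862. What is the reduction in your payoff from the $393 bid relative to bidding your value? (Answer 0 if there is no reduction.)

$0

Bidding your value $2738: you lose (since $2738 < $2862). Payoff $0.
Bidding $393: you lose. Payoff $0.
Difference = $0 − $0 = $0; both bids lead to the same outcome because the competing bid is above both your value and your alternative bid.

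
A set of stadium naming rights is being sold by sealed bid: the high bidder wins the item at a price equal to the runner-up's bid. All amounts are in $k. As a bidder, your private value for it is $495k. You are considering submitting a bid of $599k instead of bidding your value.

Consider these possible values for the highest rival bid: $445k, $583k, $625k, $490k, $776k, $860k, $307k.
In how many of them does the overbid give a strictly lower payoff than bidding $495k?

The deviation hurts exactly when the highest competing bid lies strictly between $495k and $599k — overbidding then wins at a price above your value.
$445k: below both → same outcome either way.
$583k: inside the interval → strictly worse (loss $88k).
$625k: above both → same outcome either way.
$490k: below both → same outcome either way.
$776k: above both → same outcome either way.
$860k: above both → same outcome either way.
$307k: below both → same outcome either way.
Count: 1.

1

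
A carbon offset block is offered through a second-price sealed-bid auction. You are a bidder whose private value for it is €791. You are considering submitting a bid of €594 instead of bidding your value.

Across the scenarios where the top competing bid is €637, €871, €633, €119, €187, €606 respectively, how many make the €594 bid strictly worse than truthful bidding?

3

The deviation hurts exactly when the highest competing bid lies strictly between €594 and €791 — underbidding then forfeits a profitable win.
€637: inside the interval → strictly worse (loss €154).
€871: above both → same outcome either way.
€633: inside the interval → strictly worse (loss €158).
€119: below both → same outcome either way.
€187: below both → same outcome either way.
€606: inside the interval → strictly worse (loss €185).
Count: 3.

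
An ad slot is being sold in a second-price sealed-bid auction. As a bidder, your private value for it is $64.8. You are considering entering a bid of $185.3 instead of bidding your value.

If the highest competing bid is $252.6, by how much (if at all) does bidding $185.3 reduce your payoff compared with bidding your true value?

Bidding your value $64.8: you lose (since $64.8 < $252.6). Payoff $0.
Bidding $185.3: you lose. Payoff $0.
Difference = $0 − $0 = $0; both bids lead to the same outcome because the competing bid is above both your value and your alternative bid.
Because the price is fixed by the runner-up's bid, deviating from your value can only change a good outcome into a bad one — never the reverse.

$0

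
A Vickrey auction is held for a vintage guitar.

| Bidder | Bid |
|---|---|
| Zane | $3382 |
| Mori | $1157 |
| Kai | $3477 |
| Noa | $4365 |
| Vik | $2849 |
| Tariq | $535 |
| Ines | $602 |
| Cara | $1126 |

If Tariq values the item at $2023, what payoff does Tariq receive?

Highest bid: Noa at $4365, so Noa wins.
Second-highest bid: Kai at $3477 — that is the price the winner pays.
Tariq did not win, so Tariq pays nothing and receives nothing: payoff $0.

$0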